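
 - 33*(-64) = 2112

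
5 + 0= 5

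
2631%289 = 30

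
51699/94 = 51699/94 = 549.99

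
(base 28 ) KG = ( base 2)1001000000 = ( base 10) 576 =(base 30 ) J6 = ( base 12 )400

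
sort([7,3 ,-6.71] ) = [ - 6.71,3,7 ] 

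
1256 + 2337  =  3593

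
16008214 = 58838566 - 42830352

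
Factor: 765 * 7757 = 5934105= 3^2*5^1 * 17^1*7757^1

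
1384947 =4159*333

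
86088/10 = 8608+4/5 = 8608.80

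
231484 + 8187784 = 8419268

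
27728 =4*6932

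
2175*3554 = 7729950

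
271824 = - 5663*( - 48)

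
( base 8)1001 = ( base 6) 2213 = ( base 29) hk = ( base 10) 513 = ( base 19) 180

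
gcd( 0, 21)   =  21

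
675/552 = 225/184 = 1.22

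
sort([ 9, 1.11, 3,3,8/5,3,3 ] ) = [ 1.11,8/5,3, 3,3,3,9] 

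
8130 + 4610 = 12740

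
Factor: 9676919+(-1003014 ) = 8673905 = 5^1*269^1*6449^1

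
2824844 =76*37169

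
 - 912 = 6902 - 7814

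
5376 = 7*768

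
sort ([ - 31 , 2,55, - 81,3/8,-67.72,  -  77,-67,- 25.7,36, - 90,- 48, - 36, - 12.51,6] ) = [  -  90,-81, - 77, - 67.72,  -  67, - 48,-36,  -  31,  -  25.7, - 12.51,3/8, 2, 6,36,55 ] 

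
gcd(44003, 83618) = 1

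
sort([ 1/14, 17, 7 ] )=[ 1/14,7,17 ]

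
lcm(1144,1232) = 16016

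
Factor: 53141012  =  2^2*13285253^1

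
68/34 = 2 = 2.00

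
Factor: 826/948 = 2^(- 1)*3^(-1)* 7^1*59^1 * 79^(-1 ) = 413/474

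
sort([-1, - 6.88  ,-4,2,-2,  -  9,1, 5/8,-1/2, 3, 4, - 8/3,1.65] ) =[-9,-6.88,- 4, - 8/3,-2,-1 ,-1/2,5/8,1 , 1.65,2,3, 4 ]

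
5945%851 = 839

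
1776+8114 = 9890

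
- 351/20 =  - 351/20 = - 17.55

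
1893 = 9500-7607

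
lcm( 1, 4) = 4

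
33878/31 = 33878/31 = 1092.84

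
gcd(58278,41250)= 66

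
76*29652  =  2253552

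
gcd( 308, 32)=4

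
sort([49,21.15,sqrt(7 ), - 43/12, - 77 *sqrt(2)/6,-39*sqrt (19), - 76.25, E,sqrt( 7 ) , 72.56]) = [ - 39*sqrt(19), - 76.25 ,-77 * sqrt( 2 )/6, - 43/12,sqrt( 7), sqrt( 7 ),E,21.15,49,72.56]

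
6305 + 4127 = 10432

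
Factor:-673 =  - 673^1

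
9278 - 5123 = 4155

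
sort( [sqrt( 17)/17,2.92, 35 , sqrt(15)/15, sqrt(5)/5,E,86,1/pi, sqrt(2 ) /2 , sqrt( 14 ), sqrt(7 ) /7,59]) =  [sqrt( 17) /17, sqrt( 15)/15 , 1/pi, sqrt (7)/7, sqrt( 5)/5,sqrt( 2 )/2, E,2.92,sqrt(14),35,59, 86]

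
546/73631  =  546/73631 = 0.01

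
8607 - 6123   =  2484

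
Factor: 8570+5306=2^2*3469^1=13876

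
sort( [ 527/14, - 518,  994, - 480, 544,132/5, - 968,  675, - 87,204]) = [ - 968, - 518, - 480, -87, 132/5,527/14,204,544 , 675,994] 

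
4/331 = 4/331 = 0.01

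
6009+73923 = 79932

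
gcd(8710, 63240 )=10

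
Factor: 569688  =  2^3*3^1*7^1*3391^1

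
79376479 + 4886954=84263433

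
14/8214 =7/4107 = 0.00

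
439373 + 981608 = 1420981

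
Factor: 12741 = 3^1*31^1  *137^1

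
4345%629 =571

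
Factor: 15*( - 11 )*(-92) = 2^2*3^1 * 5^1*11^1*23^1 = 15180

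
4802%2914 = 1888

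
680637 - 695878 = -15241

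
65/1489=65/1489 = 0.04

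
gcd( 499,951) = 1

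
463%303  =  160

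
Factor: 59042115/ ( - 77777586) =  - 6560235/8641954 = - 2^ ( - 1)*3^2*5^1*11^1*29^1 * 457^1* 1291^(-1) * 3347^(- 1)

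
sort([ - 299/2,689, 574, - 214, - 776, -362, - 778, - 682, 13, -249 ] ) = [ - 778, - 776, - 682, - 362, - 249,-214, - 299/2, 13,  574, 689]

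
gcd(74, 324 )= 2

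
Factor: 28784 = 2^4 * 7^1*257^1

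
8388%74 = 26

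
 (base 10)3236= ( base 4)302210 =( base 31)3BC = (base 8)6244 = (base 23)62g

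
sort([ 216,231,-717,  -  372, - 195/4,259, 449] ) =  [ - 717, - 372, - 195/4,216, 231,259,449 ]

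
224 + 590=814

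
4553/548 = 8 + 169/548  =  8.31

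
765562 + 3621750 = 4387312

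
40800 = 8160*5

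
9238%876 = 478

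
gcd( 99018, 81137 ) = 1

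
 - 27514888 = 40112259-67627147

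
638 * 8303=5297314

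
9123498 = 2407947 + 6715551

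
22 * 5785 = 127270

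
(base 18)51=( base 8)133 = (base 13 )70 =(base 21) 47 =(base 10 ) 91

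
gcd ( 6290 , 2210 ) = 170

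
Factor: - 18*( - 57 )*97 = 2^1*3^3*19^1*97^1 = 99522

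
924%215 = 64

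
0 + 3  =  3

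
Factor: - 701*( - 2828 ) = 1982428=2^2*7^1*101^1 * 701^1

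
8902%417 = 145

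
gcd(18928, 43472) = 208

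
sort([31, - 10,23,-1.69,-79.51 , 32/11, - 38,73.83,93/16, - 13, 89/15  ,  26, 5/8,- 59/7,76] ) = [ - 79.51, - 38, - 13, - 10,- 59/7,-1.69,5/8,32/11, 93/16,89/15,23, 26 , 31 , 73.83,76 ]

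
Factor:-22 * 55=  - 1210 =-2^1*5^1*11^2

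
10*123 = 1230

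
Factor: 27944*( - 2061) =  - 57592584= - 2^3*3^2*7^1*229^1*499^1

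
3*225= 675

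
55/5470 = 11/1094 = 0.01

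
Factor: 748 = 2^2  *11^1*17^1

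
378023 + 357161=735184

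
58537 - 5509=53028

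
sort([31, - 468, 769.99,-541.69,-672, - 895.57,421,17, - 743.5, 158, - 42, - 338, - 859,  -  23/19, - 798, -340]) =[-895.57, - 859,- 798, - 743.5, - 672, - 541.69,-468, - 340, - 338, - 42, - 23/19,  17, 31,  158,421, 769.99 ]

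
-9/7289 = -1 + 7280/7289 = - 0.00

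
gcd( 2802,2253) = 3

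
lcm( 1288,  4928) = 113344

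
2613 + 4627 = 7240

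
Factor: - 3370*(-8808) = 2^4*3^1*5^1 * 337^1 * 367^1 = 29682960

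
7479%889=367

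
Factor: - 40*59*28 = - 2^5*5^1*7^1*59^1= - 66080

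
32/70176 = 1/2193 = 0.00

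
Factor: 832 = 2^6*13^1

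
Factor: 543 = 3^1*181^1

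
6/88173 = 2/29391  =  0.00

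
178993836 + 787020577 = 966014413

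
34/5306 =17/2653= 0.01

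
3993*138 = 551034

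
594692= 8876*67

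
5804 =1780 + 4024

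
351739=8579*41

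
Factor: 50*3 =150=2^1*3^1 * 5^2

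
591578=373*1586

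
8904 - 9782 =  - 878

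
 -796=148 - 944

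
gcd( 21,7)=7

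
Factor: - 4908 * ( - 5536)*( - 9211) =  - 250269207168 = - 2^7*3^1*61^1*151^1*173^1* 409^1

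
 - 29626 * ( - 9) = 266634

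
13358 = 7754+5604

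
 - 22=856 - 878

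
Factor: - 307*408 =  - 125256=- 2^3*3^1*17^1*307^1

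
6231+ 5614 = 11845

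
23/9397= 23/9397= 0.00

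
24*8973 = 215352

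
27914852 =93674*298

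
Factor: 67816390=2^1*5^1*907^1*7477^1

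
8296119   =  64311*129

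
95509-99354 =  - 3845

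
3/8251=3/8251 = 0.00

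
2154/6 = 359 = 359.00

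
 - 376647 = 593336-969983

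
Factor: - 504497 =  - 7^1*97^1*743^1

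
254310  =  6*42385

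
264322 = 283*934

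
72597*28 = 2032716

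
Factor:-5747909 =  - 5747909^1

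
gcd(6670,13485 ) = 145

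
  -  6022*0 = 0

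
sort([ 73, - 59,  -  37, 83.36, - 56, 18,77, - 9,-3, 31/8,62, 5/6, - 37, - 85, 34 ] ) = [- 85,  -  59,- 56, - 37, - 37,- 9,-3,5/6, 31/8, 18, 34,62,73 , 77, 83.36]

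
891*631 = 562221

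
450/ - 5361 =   -  1 + 1637/1787= - 0.08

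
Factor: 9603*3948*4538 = 2^3*3^3*7^1*11^1 * 47^1*97^1*2269^1 =172047578472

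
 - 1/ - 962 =1/962 = 0.00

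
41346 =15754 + 25592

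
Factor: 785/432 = 2^( - 4)*3^( - 3 )*5^1 * 157^1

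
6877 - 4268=2609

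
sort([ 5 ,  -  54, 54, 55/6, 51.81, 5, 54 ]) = [ - 54,5 , 5,55/6,51.81,54,54 ]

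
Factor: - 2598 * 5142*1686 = -22523132376 = -  2^3*3^3*281^1*433^1*857^1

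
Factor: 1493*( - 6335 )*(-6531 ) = 3^1* 5^1*7^2*  181^1*311^1*1493^1 = 61771210305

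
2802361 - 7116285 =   -  4313924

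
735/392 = 1 + 7/8 =1.88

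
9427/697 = 9427/697 = 13.53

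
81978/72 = 13663/12 = 1138.58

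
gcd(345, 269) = 1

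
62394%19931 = 2601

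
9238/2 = 4619  =  4619.00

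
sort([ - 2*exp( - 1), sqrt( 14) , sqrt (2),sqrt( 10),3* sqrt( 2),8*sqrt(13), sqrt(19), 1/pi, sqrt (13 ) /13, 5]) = [  -  2*exp (  -  1),sqrt( 13) /13, 1/pi , sqrt(2), sqrt ( 10),sqrt( 14 ),3 * sqrt(2 ), sqrt( 19),  5, 8*sqrt( 13) ]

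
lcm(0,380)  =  0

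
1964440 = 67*29320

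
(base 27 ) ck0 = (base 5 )244123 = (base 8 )22110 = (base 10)9288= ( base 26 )DJ6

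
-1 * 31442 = - 31442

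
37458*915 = 34274070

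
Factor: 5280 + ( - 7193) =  - 1913  =  - 1913^1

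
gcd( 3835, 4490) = 5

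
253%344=253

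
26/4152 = 13/2076 = 0.01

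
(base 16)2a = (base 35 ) 17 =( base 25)1h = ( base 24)1i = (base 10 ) 42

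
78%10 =8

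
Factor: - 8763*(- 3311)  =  29014293 = 3^1*7^1 * 11^1*23^1 *43^1*127^1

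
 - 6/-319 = 6/319 = 0.02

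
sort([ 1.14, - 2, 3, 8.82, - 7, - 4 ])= [ - 7, - 4, - 2, 1.14,3,8.82]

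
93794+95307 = 189101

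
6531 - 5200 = 1331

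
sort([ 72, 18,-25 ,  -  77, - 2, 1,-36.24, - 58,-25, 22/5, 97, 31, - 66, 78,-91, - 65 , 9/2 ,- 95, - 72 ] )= [-95, - 91, - 77, - 72, - 66,-65, - 58 , - 36.24,-25, -25,-2, 1, 22/5, 9/2,18, 31, 72, 78,97]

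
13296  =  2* 6648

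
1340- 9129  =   - 7789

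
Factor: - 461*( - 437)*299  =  60235643  =  13^1*19^1*23^2 * 461^1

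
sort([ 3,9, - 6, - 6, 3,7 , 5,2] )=[ - 6,-6,2,3,3,5 , 7,9 ] 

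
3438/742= 4 + 235/371  =  4.63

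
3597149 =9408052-5810903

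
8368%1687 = 1620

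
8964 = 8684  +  280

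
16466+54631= 71097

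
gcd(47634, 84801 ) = 3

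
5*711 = 3555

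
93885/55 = 1707 = 1707.00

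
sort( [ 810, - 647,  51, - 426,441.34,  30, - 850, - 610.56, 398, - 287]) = [ - 850, - 647, - 610.56, - 426, - 287, 30, 51, 398,441.34, 810 ]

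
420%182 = 56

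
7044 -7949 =-905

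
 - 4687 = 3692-8379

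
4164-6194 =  - 2030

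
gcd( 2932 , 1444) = 4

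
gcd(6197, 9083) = 1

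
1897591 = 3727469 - 1829878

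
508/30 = 254/15 = 16.93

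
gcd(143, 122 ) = 1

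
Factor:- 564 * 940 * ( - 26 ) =13784160 = 2^5*3^1*5^1*13^1*47^2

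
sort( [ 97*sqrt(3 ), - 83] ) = [ - 83, 97*sqrt(3 ) ] 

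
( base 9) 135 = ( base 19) 5i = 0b1110001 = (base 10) 113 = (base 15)78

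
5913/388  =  15+ 93/388 =15.24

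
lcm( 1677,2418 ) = 103974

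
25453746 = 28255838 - 2802092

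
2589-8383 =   -  5794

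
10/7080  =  1/708 = 0.00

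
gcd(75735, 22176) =99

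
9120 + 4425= 13545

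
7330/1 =7330 =7330.00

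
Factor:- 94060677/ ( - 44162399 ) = 3^1* 17^1*47^1*39241^1*44162399^ ( -1)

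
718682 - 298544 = 420138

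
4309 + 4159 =8468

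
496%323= 173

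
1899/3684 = 633/1228 = 0.52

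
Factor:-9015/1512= -2^(-3)*3^( - 2 )*5^1*7^ ( - 1 )*601^1 = -3005/504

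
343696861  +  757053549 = 1100750410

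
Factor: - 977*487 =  - 487^1*977^1 =- 475799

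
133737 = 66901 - -66836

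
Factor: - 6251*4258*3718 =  - 2^2*7^1*11^1*13^2*19^1 * 47^1 * 2129^1 = -98961106244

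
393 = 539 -146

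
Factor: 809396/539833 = 115628/77119 = 2^2*7^(-1)*23^(-1) * 137^1 * 211^1 * 479^( - 1 )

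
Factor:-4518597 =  - 3^1*1506199^1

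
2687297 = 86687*31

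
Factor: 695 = 5^1 * 139^1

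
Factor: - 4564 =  - 2^2*7^1*163^1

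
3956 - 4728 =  - 772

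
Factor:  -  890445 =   -  3^1*5^1*23^1 * 29^1 * 89^1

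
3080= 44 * 70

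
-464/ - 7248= 29/453  =  0.06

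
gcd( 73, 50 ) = 1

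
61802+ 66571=128373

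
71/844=71/844 = 0.08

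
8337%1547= 602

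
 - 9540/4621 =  - 9540/4621= - 2.06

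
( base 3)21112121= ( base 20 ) deh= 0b1010101111001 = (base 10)5497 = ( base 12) 3221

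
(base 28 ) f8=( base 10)428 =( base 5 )3203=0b110101100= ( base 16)1ac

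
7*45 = 315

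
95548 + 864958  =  960506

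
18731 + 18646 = 37377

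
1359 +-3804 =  - 2445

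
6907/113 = 6907/113 =61.12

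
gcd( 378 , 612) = 18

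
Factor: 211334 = 2^1*105667^1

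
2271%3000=2271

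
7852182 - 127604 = 7724578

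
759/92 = 33/4 = 8.25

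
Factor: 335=5^1*67^1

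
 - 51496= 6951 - 58447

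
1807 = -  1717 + 3524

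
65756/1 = 65756 = 65756.00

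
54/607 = 54/607= 0.09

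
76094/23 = 3308 +10/23 = 3308.43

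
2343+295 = 2638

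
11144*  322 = 3588368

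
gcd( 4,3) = 1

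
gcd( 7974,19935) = 3987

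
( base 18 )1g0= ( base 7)1533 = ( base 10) 612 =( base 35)HH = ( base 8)1144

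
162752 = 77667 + 85085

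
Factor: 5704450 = 2^1*5^2*114089^1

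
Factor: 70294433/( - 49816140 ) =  - 6390403/4528740 = - 2^( - 2 )*3^( - 1 )*5^( - 1 )*19^1*317^1 * 1061^1*75479^(-1) 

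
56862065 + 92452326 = 149314391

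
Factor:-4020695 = -5^1*7^2*16411^1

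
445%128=61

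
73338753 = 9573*7661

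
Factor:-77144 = - 2^3*9643^1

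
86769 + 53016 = 139785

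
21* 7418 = 155778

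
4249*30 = 127470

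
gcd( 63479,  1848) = 1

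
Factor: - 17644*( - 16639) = 2^2*7^1*11^1 * 401^1*2377^1 = 293578516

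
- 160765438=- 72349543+-88415895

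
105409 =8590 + 96819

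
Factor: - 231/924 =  - 2^( - 2 )=- 1/4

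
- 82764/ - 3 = 27588/1=   27588.00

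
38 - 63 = -25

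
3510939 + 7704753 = 11215692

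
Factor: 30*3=2^1 * 3^2*5^1 = 90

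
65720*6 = 394320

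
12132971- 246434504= - 234301533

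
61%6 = 1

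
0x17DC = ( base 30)6ni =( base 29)77I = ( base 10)6108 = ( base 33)5k3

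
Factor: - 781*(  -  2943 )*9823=3^3*11^2*19^1*47^1*71^1*109^1 = 22577998509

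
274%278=274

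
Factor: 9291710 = 2^1*5^1 * 929171^1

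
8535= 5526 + 3009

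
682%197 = 91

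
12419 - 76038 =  - 63619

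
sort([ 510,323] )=[323,510]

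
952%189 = 7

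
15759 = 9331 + 6428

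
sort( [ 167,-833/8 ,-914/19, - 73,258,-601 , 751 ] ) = [  -  601, -833/8 ,-73,-914/19, 167, 258, 751 ]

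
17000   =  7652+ 9348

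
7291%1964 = 1399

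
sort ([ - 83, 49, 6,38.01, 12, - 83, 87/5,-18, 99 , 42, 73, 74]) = [ - 83 ,-83, - 18,  6,12 , 87/5,38.01,42,49,73,74,  99] 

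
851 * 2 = 1702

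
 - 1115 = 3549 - 4664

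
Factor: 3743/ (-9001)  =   - 19^1  *  197^1 *9001^(  -  1 )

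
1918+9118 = 11036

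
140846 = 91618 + 49228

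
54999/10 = 54999/10 = 5499.90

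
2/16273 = 2/16273= 0.00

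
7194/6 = 1199 = 1199.00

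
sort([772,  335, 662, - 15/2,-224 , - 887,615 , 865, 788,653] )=[ - 887,- 224 ,-15/2, 335,615, 653,  662 , 772,  788, 865]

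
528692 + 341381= 870073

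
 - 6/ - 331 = 6/331 = 0.02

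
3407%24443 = 3407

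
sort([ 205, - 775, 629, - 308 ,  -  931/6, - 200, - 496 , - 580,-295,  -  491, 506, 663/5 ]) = [ - 775, - 580,-496,  -  491, - 308,  -  295,-200, - 931/6, 663/5, 205, 506,  629]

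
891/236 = 3 + 183/236 = 3.78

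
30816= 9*3424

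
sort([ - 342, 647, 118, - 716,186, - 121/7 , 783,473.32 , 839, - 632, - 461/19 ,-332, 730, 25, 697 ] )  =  [- 716,-632 , - 342 , - 332,-461/19, - 121/7,25, 118, 186,473.32,647, 697,730, 783,839]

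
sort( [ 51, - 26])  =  [-26,51 ] 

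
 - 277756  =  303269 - 581025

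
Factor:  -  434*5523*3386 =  - 8116181052 = - 2^2* 3^1 * 7^2*31^1*263^1*1693^1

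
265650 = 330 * 805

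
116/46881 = 116/46881  =  0.00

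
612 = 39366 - 38754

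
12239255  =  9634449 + 2604806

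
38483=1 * 38483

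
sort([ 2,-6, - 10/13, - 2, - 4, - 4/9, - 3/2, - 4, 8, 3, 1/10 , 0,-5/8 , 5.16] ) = [ - 6, - 4, - 4 , - 2 , - 3/2,  -  10/13, - 5/8 , - 4/9, 0, 1/10, 2, 3,5.16,8 ] 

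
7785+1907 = 9692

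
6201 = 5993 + 208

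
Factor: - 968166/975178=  - 484083/487589 = - 3^3*17929^1*487589^(-1)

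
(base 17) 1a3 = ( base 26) HK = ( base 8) 716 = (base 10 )462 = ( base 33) E0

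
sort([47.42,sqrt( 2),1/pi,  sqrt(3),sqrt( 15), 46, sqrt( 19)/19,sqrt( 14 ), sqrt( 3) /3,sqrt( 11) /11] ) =[ sqrt( 19)/19,sqrt(11) /11,1/pi,sqrt( 3 )/3,  sqrt(2 ),sqrt( 3),sqrt( 14),sqrt( 15), 46,47.42]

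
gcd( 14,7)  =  7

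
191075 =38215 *5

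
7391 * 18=133038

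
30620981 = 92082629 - 61461648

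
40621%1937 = 1881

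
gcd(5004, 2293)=1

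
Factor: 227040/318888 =2^2*3^( - 1)*5^1*11^1*103^(-1) = 220/309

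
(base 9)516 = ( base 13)264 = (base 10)420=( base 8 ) 644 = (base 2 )110100100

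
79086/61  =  79086/61 = 1296.49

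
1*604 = 604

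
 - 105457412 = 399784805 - 505242217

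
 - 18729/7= -18729/7 = -2675.57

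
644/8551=644/8551 = 0.08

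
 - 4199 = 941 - 5140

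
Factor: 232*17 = 2^3*17^1*29^1   =  3944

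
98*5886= 576828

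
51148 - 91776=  - 40628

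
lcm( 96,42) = 672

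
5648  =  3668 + 1980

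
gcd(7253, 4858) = 1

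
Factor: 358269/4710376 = 2^( - 3)*3^1* 11^( - 1) *307^1*389^1*53527^( - 1)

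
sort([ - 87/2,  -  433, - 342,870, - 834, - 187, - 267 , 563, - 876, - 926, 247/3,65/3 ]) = [ - 926, - 876, - 834, - 433, - 342,  -  267, - 187,-87/2,65/3, 247/3,563, 870]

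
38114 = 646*59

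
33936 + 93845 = 127781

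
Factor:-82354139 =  -7^1 * 11764877^1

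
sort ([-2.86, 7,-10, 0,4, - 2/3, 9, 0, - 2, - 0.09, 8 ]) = [  -  10, - 2.86,-2, - 2/3, - 0.09,0,  0, 4, 7, 8, 9] 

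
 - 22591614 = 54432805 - 77024419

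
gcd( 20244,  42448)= 28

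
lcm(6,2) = 6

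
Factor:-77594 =  -  2^1 * 11^1*3527^1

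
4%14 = 4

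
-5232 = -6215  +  983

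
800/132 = 200/33  =  6.06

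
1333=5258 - 3925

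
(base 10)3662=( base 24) 68E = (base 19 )a2e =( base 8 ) 7116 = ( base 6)24542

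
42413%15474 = 11465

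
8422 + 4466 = 12888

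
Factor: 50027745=3^1 * 5^1*967^1*3449^1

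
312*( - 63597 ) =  - 19842264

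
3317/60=3317/60 = 55.28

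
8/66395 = 8/66395 = 0.00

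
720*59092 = 42546240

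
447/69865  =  447/69865 = 0.01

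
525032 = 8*65629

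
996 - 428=568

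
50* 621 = 31050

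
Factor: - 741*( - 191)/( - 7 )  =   - 3^1 * 7^( - 1)*13^1*19^1*191^1=   - 141531/7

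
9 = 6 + 3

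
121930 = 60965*2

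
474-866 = - 392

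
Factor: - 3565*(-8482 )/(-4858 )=- 15119165/2429= - 5^1*7^( - 1)*23^1*31^1*347^( - 1)*4241^1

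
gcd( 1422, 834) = 6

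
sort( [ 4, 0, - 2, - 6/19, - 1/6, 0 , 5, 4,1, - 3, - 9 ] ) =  [ - 9, -3,-2, - 6/19, - 1/6,0,0,1, 4, 4,5]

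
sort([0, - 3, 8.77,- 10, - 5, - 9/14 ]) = [ - 10, - 5, -3, - 9/14,0,8.77 ] 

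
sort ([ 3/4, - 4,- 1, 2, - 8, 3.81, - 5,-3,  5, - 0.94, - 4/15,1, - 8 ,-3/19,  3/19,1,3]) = [ -8, - 8,- 5,-4, - 3, - 1, - 0.94, - 4/15, - 3/19, 3/19,3/4, 1,1 , 2,  3,3.81, 5]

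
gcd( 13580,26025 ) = 5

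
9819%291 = 216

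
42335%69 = 38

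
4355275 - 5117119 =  - 761844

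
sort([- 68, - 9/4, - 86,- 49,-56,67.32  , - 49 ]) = [-86,-68 ,-56,-49,- 49,-9/4,67.32]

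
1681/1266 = 1681/1266= 1.33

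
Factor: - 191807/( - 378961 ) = 371/733  =  7^1*53^1*733^(-1 ) 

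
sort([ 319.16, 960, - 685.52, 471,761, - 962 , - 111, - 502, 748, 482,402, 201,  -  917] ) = [-962, - 917,-685.52, - 502 , - 111 , 201, 319.16, 402, 471,482, 748, 761, 960 ]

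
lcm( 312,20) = 1560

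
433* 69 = 29877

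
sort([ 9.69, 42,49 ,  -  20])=[  -  20, 9.69,42, 49 ]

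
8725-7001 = 1724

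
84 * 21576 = 1812384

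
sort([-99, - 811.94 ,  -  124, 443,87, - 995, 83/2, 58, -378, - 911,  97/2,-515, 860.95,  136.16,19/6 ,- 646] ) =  [-995, - 911 ,-811.94,- 646, - 515, - 378,- 124,  -  99,19/6, 83/2 , 97/2 , 58 , 87, 136.16 , 443, 860.95 ] 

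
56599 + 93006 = 149605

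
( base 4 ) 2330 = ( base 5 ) 1223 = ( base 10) 188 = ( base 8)274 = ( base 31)62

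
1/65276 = 1/65276 = 0.00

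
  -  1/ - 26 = 1/26 = 0.04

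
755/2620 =151/524 = 0.29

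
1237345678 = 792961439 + 444384239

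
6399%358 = 313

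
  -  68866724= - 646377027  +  577510303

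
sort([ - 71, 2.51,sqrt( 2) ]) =[ - 71,sqrt ( 2), 2.51] 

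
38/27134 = 19/13567 = 0.00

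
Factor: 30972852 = 2^2 * 3^2 * 860357^1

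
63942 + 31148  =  95090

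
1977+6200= 8177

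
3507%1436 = 635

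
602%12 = 2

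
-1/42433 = -1 + 42432/42433 = -0.00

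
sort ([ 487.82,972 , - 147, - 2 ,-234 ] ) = [ - 234, - 147 , - 2,  487.82, 972]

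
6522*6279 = 40951638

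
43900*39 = 1712100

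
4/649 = 4/649 = 0.01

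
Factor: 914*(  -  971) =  - 887494 = - 2^1*457^1*971^1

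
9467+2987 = 12454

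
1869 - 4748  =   - 2879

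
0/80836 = 0= 0.00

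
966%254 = 204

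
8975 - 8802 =173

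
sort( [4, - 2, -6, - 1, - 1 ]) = [ - 6,  -  2, -1,-1, 4] 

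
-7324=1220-8544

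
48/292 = 12/73  =  0.16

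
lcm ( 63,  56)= 504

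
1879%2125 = 1879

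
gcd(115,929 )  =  1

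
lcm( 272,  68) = 272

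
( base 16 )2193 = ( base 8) 20623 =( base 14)31BD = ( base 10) 8595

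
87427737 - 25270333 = 62157404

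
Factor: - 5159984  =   - 2^4*521^1*619^1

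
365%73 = 0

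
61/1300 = 61/1300 =0.05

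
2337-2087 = 250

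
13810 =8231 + 5579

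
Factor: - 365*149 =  - 5^1*73^1*149^1  =  - 54385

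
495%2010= 495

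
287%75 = 62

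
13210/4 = 6605/2 = 3302.50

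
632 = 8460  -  7828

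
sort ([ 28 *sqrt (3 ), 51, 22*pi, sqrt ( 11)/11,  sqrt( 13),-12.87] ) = [ - 12.87,sqrt( 11)/11, sqrt ( 13 ),28 * sqrt( 3), 51,22*pi] 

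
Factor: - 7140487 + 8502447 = 1361960 = 2^3*5^1  *  79^1* 431^1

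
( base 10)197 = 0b11000101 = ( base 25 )7M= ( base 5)1242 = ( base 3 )21022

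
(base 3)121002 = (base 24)I2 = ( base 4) 12302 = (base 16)1B2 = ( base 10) 434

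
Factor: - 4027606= - 2^1*11^3*17^1 * 89^1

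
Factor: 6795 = 3^2 * 5^1*151^1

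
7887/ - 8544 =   -  1+219/2848  =  - 0.92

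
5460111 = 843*6477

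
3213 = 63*51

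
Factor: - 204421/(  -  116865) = 3^( - 2)*5^( - 1 )*7^(- 1 )*19^1*29^1 = 551/315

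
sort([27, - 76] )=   [ - 76,27]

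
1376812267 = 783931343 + 592880924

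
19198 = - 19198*( - 1)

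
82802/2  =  41401 = 41401.00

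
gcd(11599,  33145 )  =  7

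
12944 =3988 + 8956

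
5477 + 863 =6340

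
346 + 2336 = 2682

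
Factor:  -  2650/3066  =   - 3^( - 1)*5^2 * 7^( - 1)*53^1*73^( - 1) = -1325/1533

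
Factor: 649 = 11^1*59^1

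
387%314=73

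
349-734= -385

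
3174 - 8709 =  - 5535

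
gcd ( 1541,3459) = 1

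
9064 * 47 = 426008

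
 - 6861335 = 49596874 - 56458209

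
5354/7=5354/7 = 764.86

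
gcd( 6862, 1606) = 146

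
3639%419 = 287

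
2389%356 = 253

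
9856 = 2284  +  7572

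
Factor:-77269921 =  - 1997^1*38693^1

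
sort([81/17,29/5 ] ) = [ 81/17, 29/5]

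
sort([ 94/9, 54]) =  [94/9,54 ]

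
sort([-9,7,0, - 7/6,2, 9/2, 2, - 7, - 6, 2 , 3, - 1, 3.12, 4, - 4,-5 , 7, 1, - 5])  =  [-9, - 7,-6, -5, - 5 ,- 4,-7/6,-1,  0,1 , 2,2,2, 3,3.12, 4, 9/2,7,7]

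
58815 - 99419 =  - 40604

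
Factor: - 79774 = -2^1*39887^1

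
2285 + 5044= 7329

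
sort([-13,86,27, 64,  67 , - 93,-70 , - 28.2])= [  -  93, - 70, - 28.2,-13, 27,64,67,86]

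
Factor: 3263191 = 3263191^1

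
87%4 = 3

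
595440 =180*3308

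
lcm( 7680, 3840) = 7680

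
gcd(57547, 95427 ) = 1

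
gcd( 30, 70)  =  10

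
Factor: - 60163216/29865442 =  - 30081608/14932721 = - 2^3*23^1*163487^1*14932721^(-1)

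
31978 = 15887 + 16091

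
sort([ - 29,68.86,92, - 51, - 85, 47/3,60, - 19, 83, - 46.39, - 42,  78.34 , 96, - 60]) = [ - 85, - 60, - 51, - 46.39, -42, - 29 , - 19,47/3,60,68.86, 78.34,  83,92,96 ] 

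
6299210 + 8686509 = 14985719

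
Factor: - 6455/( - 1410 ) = 2^( - 1 )*3^( - 1 ) * 47^ ( - 1 )*1291^1 = 1291/282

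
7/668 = 7/668 = 0.01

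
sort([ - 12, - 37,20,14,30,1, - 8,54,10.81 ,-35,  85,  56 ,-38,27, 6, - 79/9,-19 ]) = [ - 38,- 37,- 35,-19 , - 12, - 79/9, - 8, 1,6,10.81,14,20,27,30, 54,56, 85]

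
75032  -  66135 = 8897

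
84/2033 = 84/2033 = 0.04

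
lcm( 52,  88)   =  1144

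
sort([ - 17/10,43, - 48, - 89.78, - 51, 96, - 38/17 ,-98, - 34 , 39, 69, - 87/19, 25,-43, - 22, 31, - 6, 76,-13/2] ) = [-98, - 89.78, - 51, - 48, -43,-34, - 22,-13/2, - 6, - 87/19, - 38/17,-17/10 , 25,31, 39, 43, 69,76, 96 ] 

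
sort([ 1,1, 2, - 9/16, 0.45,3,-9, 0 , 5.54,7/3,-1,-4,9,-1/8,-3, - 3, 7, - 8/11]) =[ - 9,-4,-3,-3, - 1,-8/11,- 9/16,-1/8,0,0.45, 1, 1,  2,7/3, 3,5.54, 7 , 9]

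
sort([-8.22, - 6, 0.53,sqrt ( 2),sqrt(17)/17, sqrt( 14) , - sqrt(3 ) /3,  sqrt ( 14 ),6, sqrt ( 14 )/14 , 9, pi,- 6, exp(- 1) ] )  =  [ - 8.22, - 6, - 6, -sqrt(3) /3, sqrt(17)/17 , sqrt(14)/14, exp(-1 ), 0.53, sqrt(2 ), pi, sqrt( 14), sqrt(14 ), 6, 9] 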